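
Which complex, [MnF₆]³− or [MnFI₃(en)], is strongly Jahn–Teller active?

[MnF₆]³−

[MnF₆]³−: Each fluoride is −1; balancing the −3 overall charge requires Mn(III). Mn sits in group 7, so the d-electron count is 7 − 3 = 4. Fluoride is a weak-field ligand for a first-row metal, so the complex is high-spin. The t₂g³e_g¹ (high-spin) configuration has an unevenly filled e_g set; the Jahn–Teller theorem predicts a tetragonal distortion (typically axial elongation) to lift the degeneracy.
[MnFI₃(en)]: Ligand charges: each fluoride is −1; each iodide is −1; ethylenediamine is neutral. With an overall charge of 0 the manganese centre must be in the +4 oxidation state. Mn sits in group 7, so the d-electron count is 7 − 4 = 3. The d³ configuration leaves the e_g set evenly filled (or empty) — no strong Jahn–Teller driving force.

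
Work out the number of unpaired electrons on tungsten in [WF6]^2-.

2 unpaired electrons

Summing ligand charges against the −2 overall charge gives an oxidation state of +4 for tungsten.
W sits in group 6, so the d-electron count is 6 − 4 = 2.
In an octahedral field the d² configuration is t₂g²e_g⁰ (only one arrangement possible), giving 2 unpaired electrons.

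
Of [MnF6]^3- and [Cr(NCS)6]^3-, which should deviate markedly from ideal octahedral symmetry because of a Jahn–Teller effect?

[MnF6]^3-

[MnF6]^3-: Summing ligand charges against the −3 overall charge gives an oxidation state of +3 for manganese. Group 7 minus oxidation state 3 gives a d⁴ configuration. Fluoride is a weak-field ligand for a first-row metal, so the complex is high-spin. The t₂g³e_g¹ (high-spin) configuration has an unevenly filled e_g set; the Jahn–Teller theorem predicts a tetragonal distortion (typically axial elongation) to lift the degeneracy.
[Cr(NCS)6]^3-: Summing ligand charges against the −3 overall charge gives an oxidation state of +3 for chromium. Chromium is a group-6 element; Cr(III) is therefore d³. The d³ configuration leaves the e_g set evenly filled (or empty) — no strong Jahn–Teller driving force.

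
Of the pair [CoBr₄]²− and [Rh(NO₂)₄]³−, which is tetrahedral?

[CoBr₄]²−

For [CoBr₄]²−: Each bromide is −1; balancing the −2 overall charge requires Co(II). Cobalt is a group-9 element; Co(II) is therefore d⁷. For a high-spin 3d d⁷ ion with weak-field ligands the small Δₜ gives little square-planar CFSE advantage, so four ligands adopt the sterically favoured tetrahedral geometry. → tetrahedral.
For [Rh(NO₂)₄]³−: Summing ligand charges against the −3 overall charge gives an oxidation state of +1 for rhodium. Rh sits in group 9, so the d-electron count is 9 − 1 = 8. A 4d d⁸ ion has a large crystal-field splitting; square planar leaves the high-energy d_{x²−y²} orbital empty and maximises CFSE. → square planar.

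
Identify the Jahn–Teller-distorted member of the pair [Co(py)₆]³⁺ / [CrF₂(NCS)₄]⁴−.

[CrF₂(NCS)₄]⁴−

[Co(py)₆]³⁺: Summing ligand charges against the +3 overall charge gives an oxidation state of +3 for cobalt. Cobalt is a group-9 element; Co(III) is therefore d⁶. Co(III) has an exceptionally large octahedral splitting and is low-spin with essentially every ligand except fluoride. The d⁶ configuration leaves the e_g set evenly filled (or empty) — no strong Jahn–Teller driving force.
[CrF₂(NCS)₄]⁴−: Ligand charges: each fluoride is −1; each isothiocyanate is −1. With an overall charge of −4 the chromium centre must be in the +2 oxidation state. Cr sits in group 6, so the d-electron count is 6 − 2 = 4. Fluoride and isothiocyanate are weak-field ligands for a first-row metal, so the complex is high-spin. The t₂g³e_g¹ (high-spin) configuration has an unevenly filled e_g set; the Jahn–Teller theorem predicts a tetragonal distortion (typically axial elongation) to lift the degeneracy.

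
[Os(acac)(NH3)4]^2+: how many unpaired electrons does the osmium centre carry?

Ligand charges: each acetylacetonate is −1; ammonia is neutral. With an overall charge of +2 the osmium centre must be in the +3 oxidation state.
Os sits in group 8, so the d-electron count is 8 − 3 = 5.
Counting donor atoms: 1×acetylacetonate (bidentate) → 2 donors; 4×ammonia (monodentate) → 4 donors. Coordination number = 6.
The spin state decides the count: a 5d ion has a large Δₒ and is invariably low-spin.
An octahedral low-spin d⁵ ion is t₂g⁵e_g⁰, giving 1 unpaired electron.

1 unpaired electron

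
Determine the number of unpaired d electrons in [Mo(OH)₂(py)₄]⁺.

Summing ligand charges against the +1 overall charge gives an oxidation state of +3 for molybdenum.
Group 6 minus oxidation state 3 gives a d³ configuration.
In an octahedral field the d³ configuration is t₂g³e_g⁰ (only one arrangement possible), giving 3 unpaired electrons.

3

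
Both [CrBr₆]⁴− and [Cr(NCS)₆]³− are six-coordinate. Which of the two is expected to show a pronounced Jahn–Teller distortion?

[CrBr₆]⁴−: Each bromide is −1; balancing the −4 overall charge requires Cr(II). Chromium is a group-6 element; Cr(II) is therefore d⁴. Bromide is a weak-field ligand for a first-row metal, so the complex is high-spin. The t₂g³e_g¹ (high-spin) configuration has an unevenly filled e_g set; the Jahn–Teller theorem predicts a tetragonal distortion (typically axial elongation) to lift the degeneracy.
[Cr(NCS)₆]³−: Ligand charges: each isothiocyanate is −1. With an overall charge of −3 the chromium centre must be in the +3 oxidation state. Cr sits in group 6, so the d-electron count is 6 − 3 = 3. The d³ configuration leaves the e_g set evenly filled (or empty) — no strong Jahn–Teller driving force.

[CrBr₆]⁴−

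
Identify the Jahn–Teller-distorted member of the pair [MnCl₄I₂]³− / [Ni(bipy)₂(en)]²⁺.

[MnCl₄I₂]³−

[MnCl₄I₂]³−: Summing ligand charges against the −3 overall charge gives an oxidation state of +3 for manganese. Group 7 minus oxidation state 3 gives a d⁴ configuration. Chloride and iodide are weak-field ligands for a first-row metal, so the complex is high-spin. The t₂g³e_g¹ (high-spin) configuration has an unevenly filled e_g set; the Jahn–Teller theorem predicts a tetragonal distortion (typically axial elongation) to lift the degeneracy.
[Ni(bipy)₂(en)]²⁺: Summing ligand charges against the +2 overall charge gives an oxidation state of +2 for nickel. Ni sits in group 10, so the d-electron count is 10 − 2 = 8. The d⁸ configuration leaves the e_g set evenly filled (or empty) — no strong Jahn–Teller driving force.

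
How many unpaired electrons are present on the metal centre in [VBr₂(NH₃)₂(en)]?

Each bromide is −1; ammonia is neutral; ethylenediamine is neutral; balancing the 0 overall charge requires V(II).
Group 5 minus oxidation state 2 gives a d³ configuration.
Counting donor atoms: 2×bromide (monodentate) → 2 donors; 2×ammonia (monodentate) → 2 donors; 1×ethylenediamine (bidentate) → 2 donors. Coordination number = 6.
In an octahedral field the d³ configuration is t₂g³e_g⁰ (only one arrangement possible), giving 3 unpaired electrons.

3 unpaired electrons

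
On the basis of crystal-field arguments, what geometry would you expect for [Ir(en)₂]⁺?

Ethylenediamine is neutral; balancing the +1 overall charge requires Ir(I).
Ir sits in group 9, so the d-electron count is 9 − 1 = 8.
Counting donor atoms: 2×ethylenediamine (bidentate) → 4 donors. Coordination number = 4.
A 5d d⁸ ion has a large crystal-field splitting; square planar leaves the high-energy d_{x²−y²} orbital empty and maximises CFSE.

square planar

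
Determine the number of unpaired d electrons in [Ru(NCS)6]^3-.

Ligand charges: each isothiocyanate is −1. With an overall charge of −3 the ruthenium centre must be in the +3 oxidation state.
Group 8 minus oxidation state 3 gives a d⁵ configuration.
The spin state decides the count: a 4d ion has a large Δₒ and is invariably low-spin.
An octahedral low-spin d⁵ ion is t₂g⁵e_g⁰, giving 1 unpaired electron.

1 unpaired electron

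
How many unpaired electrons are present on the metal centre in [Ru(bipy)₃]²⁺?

Ligand charges: 2,2′-bipyridine is neutral. With an overall charge of +2 the ruthenium centre must be in the +2 oxidation state.
Ru sits in group 8, so the d-electron count is 8 − 2 = 6.
Counting donor atoms: 3×2,2′-bipyridine (bidentate) → 6 donors. Coordination number = 6.
The spin state decides the count: a 4d ion has a large Δₒ and is invariably low-spin.
An octahedral low-spin d⁶ ion is t₂g⁶e_g⁰, giving 0 unpaired electrons.

0 unpaired electrons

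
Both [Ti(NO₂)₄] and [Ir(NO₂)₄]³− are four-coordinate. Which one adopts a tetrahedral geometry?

[Ti(NO₂)₄]

For [Ti(NO₂)₄]: Each nitro (N-bound nitrite) is −1; balancing the 0 overall charge requires Ti(IV). Ti sits in group 4, so the d-electron count is 4 − 4 = 0. A d⁰ ion has no crystal-field stabilisation preference between square planar and tetrahedral, so four ligands adopt the sterically favoured tetrahedral geometry. → tetrahedral.
For [Ir(NO₂)₄]³−: Summing ligand charges against the −3 overall charge gives an oxidation state of +1 for iridium. Ir sits in group 9, so the d-electron count is 9 − 1 = 8. A 5d d⁸ ion has a large crystal-field splitting; square planar leaves the high-energy d_{x²−y²} orbital empty and maximises CFSE. → square planar.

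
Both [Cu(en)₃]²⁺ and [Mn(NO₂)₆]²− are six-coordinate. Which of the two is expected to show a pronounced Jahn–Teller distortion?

[Cu(en)₃]²⁺

[Cu(en)₃]²⁺: Ethylenediamine is neutral; balancing the +2 overall charge requires Cu(II). Copper is a group-11 element; Cu(II) is therefore d⁹. The t₂g⁶e_g³ configuration has an unevenly filled e_g set; the Jahn–Teller theorem predicts a tetragonal distortion (typically axial elongation) to lift the degeneracy.
[Mn(NO₂)₆]²−: Summing ligand charges against the −2 overall charge gives an oxidation state of +4 for manganese. Group 7 minus oxidation state 4 gives a d³ configuration. The d³ configuration leaves the e_g set evenly filled (or empty) — no strong Jahn–Teller driving force.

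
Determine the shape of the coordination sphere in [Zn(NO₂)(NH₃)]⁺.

linear

Each nitro (N-bound nitrite) is −1; ammonia is neutral; balancing the +1 overall charge requires Zn(II).
Group 12 minus oxidation state 2 gives a d¹⁰ configuration.
Coordination number: 2.
A d¹⁰ ion with only two ligands adopts a linear arrangement (sp hybridisation; no CFSE preference).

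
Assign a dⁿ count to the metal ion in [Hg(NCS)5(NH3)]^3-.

Each isothiocyanate is −1; ammonia is neutral; balancing the −3 overall charge requires Hg(II).
Group 12 minus oxidation state 2 gives a d¹⁰ configuration.

d¹⁰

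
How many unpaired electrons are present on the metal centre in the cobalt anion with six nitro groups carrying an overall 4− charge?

1 unpaired electron

Each nitro (N-bound nitrite) is −1; balancing the −4 overall charge requires Co(II).
Group 9 minus oxidation state 2 gives a d⁷ configuration.
The spin state decides the count: Nitro (N-bound nitrite) is a strong-field ligand (high in the spectrochemical series) for a first-row metal, so the complex is low-spin.
An octahedral low-spin d⁷ ion is t₂g⁶e_g¹, giving 1 unpaired electron.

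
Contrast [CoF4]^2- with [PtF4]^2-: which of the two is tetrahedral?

For [CoF4]^2-: Ligand charges: each fluoride is −1. With an overall charge of −2 the cobalt centre must be in the +2 oxidation state. Group 9 minus oxidation state 2 gives a d⁷ configuration. For a high-spin 3d d⁷ ion with weak-field ligands the small Δₜ gives little square-planar CFSE advantage, so four ligands adopt the sterically favoured tetrahedral geometry. → tetrahedral.
For [PtF4]^2-: Summing ligand charges against the −2 overall charge gives an oxidation state of +2 for platinum. Platinum is a group-10 element; Pt(II) is therefore d⁸. A 5d d⁸ ion has a large crystal-field splitting; square planar leaves the high-energy d_{x²−y²} orbital empty and maximises CFSE. → square planar.

[CoF4]^2-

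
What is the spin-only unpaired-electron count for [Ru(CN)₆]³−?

Each cyanide is −1; balancing the −3 overall charge requires Ru(III).
Ruthenium is a group-8 element; Ru(III) is therefore d⁵.
The spin state decides the count: a 4d ion has a large Δₒ and is invariably low-spin.
An octahedral low-spin d⁵ ion is t₂g⁵e_g⁰, giving 1 unpaired electron.

1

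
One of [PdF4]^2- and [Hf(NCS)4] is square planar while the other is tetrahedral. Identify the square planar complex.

For [PdF4]^2-: Summing ligand charges against the −2 overall charge gives an oxidation state of +2 for palladium. Pd sits in group 10, so the d-electron count is 10 − 2 = 8. A 4d d⁸ ion has a large crystal-field splitting; square planar leaves the high-energy d_{x²−y²} orbital empty and maximises CFSE. → square planar.
For [Hf(NCS)4]: Each isothiocyanate is −1; balancing the 0 overall charge requires Hf(IV). Hf sits in group 4, so the d-electron count is 4 − 4 = 0. A d⁰ ion has no crystal-field stabilisation preference between square planar and tetrahedral, so four ligands adopt the sterically favoured tetrahedral geometry. → tetrahedral.

[PdF4]^2-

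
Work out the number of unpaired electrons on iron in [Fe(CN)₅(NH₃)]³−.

0 unpaired electrons

Each cyanide is −1; ammonia is neutral; balancing the −3 overall charge requires Fe(II).
Fe sits in group 8, so the d-electron count is 8 − 2 = 6.
The spin state decides the count: Cyanide is a strong-field ligand (high in the spectrochemical series) for a first-row metal, so the complex is low-spin.
An octahedral low-spin d⁶ ion is t₂g⁶e_g⁰, giving 0 unpaired electrons.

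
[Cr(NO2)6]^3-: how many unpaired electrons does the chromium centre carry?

Summing ligand charges against the −3 overall charge gives an oxidation state of +3 for chromium.
Group 6 minus oxidation state 3 gives a d³ configuration.
In an octahedral field the d³ configuration is t₂g³e_g⁰ (only one arrangement possible), giving 3 unpaired electrons.

3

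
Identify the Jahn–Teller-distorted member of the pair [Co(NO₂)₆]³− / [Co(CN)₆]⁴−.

[Co(CN)₆]⁴−

[Co(NO₂)₆]³−: Ligand charges: each nitro (N-bound nitrite) is −1. With an overall charge of −3 the cobalt centre must be in the +3 oxidation state. Co sits in group 9, so the d-electron count is 9 − 3 = 6. Co(III) has an exceptionally large octahedral splitting and is low-spin with essentially every ligand except fluoride. The d⁶ configuration leaves the e_g set evenly filled (or empty) — no strong Jahn–Teller driving force.
[Co(CN)₆]⁴−: Ligand charges: each cyanide is −1. With an overall charge of −4 the cobalt centre must be in the +2 oxidation state. Co sits in group 9, so the d-electron count is 9 − 2 = 7. Cyanide is a strong-field ligand (high in the spectrochemical series) for a first-row metal, so the complex is low-spin. The t₂g⁶e_g¹ (low-spin) configuration has an unevenly filled e_g set; the Jahn–Teller theorem predicts a tetragonal distortion (typically axial elongation) to lift the degeneracy.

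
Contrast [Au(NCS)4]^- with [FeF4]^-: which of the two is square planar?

For [Au(NCS)4]^-: Summing ligand charges against the −1 overall charge gives an oxidation state of +3 for gold. Au sits in group 11, so the d-electron count is 11 − 3 = 8. A 5d d⁸ ion has a large crystal-field splitting; square planar leaves the high-energy d_{x²−y²} orbital empty and maximises CFSE. → square planar.
For [FeF4]^-: Ligand charges: each fluoride is −1. With an overall charge of −1 the iron centre must be in the +3 oxidation state. Iron is a group-8 element; Fe(III) is therefore d⁵. A high-spin d⁵ ion has zero CFSE in either geometry, so four ligands adopt the sterically favoured tetrahedral geometry. → tetrahedral.

[Au(NCS)4]^-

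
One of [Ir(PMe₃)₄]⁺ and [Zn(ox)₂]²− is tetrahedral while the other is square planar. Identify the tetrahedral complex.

[Zn(ox)₂]²−

For [Ir(PMe₃)₄]⁺: Trimethylphosphine is neutral; balancing the +1 overall charge requires Ir(I). Ir sits in group 9, so the d-electron count is 9 − 1 = 8. A 5d d⁸ ion has a large crystal-field splitting; square planar leaves the high-energy d_{x²−y²} orbital empty and maximises CFSE. → square planar.
For [Zn(ox)₂]²−: Each oxalate is −2; balancing the −2 overall charge requires Zn(II). Group 12 minus oxidation state 2 gives a d¹⁰ configuration. A d¹⁰ ion has no crystal-field stabilisation preference between square planar and tetrahedral, so four ligands adopt the sterically favoured tetrahedral geometry. → tetrahedral.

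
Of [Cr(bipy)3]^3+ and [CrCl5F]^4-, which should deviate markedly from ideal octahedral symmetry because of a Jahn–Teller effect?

[Cr(bipy)3]^3+: Summing ligand charges against the +3 overall charge gives an oxidation state of +3 for chromium. Chromium is a group-6 element; Cr(III) is therefore d³. The d³ configuration leaves the e_g set evenly filled (or empty) — no strong Jahn–Teller driving force.
[CrCl5F]^4-: Summing ligand charges against the −4 overall charge gives an oxidation state of +2 for chromium. Cr sits in group 6, so the d-electron count is 6 − 2 = 4. Chloride and fluoride are weak-field ligands for a first-row metal, so the complex is high-spin. The t₂g³e_g¹ (high-spin) configuration has an unevenly filled e_g set; the Jahn–Teller theorem predicts a tetragonal distortion (typically axial elongation) to lift the degeneracy.

[CrCl5F]^4-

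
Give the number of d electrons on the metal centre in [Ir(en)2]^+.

d8

Summing ligand charges against the +1 overall charge gives an oxidation state of +1 for iridium.
Group 9 minus oxidation state 1 gives a d⁸ configuration.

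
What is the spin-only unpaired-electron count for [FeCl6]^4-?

Each chloride is −1; balancing the −4 overall charge requires Fe(II).
Iron is a group-8 element; Fe(II) is therefore d⁶.
The spin state decides the count: Chloride is a weak-field ligand for a first-row metal, so the complex is high-spin.
An octahedral high-spin d⁶ ion is t₂g⁴e_g², giving 4 unpaired electrons.

4 unpaired electrons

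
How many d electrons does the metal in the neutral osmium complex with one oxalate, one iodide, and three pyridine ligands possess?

d5

Summing ligand charges against the 0 overall charge gives an oxidation state of +3 for osmium.
Osmium is a group-8 element; Os(III) is therefore d⁵.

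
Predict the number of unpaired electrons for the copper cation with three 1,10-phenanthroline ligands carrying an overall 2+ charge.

Summing ligand charges against the +2 overall charge gives an oxidation state of +2 for copper.
Cu sits in group 11, so the d-electron count is 11 − 2 = 9.
Counting donor atoms: 3×1,10-phenanthroline (bidentate) → 6 donors. Coordination number = 6.
In an octahedral field the d⁹ configuration is t₂g⁶e_g³ (only one arrangement possible), giving 1 unpaired electron.

1 unpaired electron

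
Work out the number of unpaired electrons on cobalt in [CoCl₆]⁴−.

Ligand charges: each chloride is −1. With an overall charge of −4 the cobalt centre must be in the +2 oxidation state.
Co sits in group 9, so the d-electron count is 9 − 2 = 7.
The spin state decides the count: Chloride is a weak-field ligand for a first-row metal, so the complex is high-spin.
An octahedral high-spin d⁷ ion is t₂g⁵e_g², giving 3 unpaired electrons.

3 unpaired electrons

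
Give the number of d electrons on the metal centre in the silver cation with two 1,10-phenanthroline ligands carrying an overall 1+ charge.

d¹⁰

1,10-phenanthroline is neutral; balancing the +1 overall charge requires Ag(I).
Silver is a group-11 element; Ag(I) is therefore d¹⁰.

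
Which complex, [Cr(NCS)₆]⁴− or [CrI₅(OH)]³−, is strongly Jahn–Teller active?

[Cr(NCS)₆]⁴−

[Cr(NCS)₆]⁴−: Each isothiocyanate is −1; balancing the −4 overall charge requires Cr(II). Chromium is a group-6 element; Cr(II) is therefore d⁴. Isothiocyanate is a weak-field ligand for a first-row metal, so the complex is high-spin. The t₂g³e_g¹ (high-spin) configuration has an unevenly filled e_g set; the Jahn–Teller theorem predicts a tetragonal distortion (typically axial elongation) to lift the degeneracy.
[CrI₅(OH)]³−: Ligand charges: each iodide is −1; each hydroxide is −1. With an overall charge of −3 the chromium centre must be in the +3 oxidation state. Cr sits in group 6, so the d-electron count is 6 − 3 = 3. The d³ configuration leaves the e_g set evenly filled (or empty) — no strong Jahn–Teller driving force.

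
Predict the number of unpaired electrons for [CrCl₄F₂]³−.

3

Summing ligand charges against the −3 overall charge gives an oxidation state of +3 for chromium.
Cr sits in group 6, so the d-electron count is 6 − 3 = 3.
In an octahedral field the d³ configuration is t₂g³e_g⁰ (only one arrangement possible), giving 3 unpaired electrons.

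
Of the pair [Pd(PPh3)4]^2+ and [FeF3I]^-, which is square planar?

[Pd(PPh3)4]^2+

For [Pd(PPh3)4]^2+: Ligand charges: triphenylphosphine is neutral. With an overall charge of +2 the palladium centre must be in the +2 oxidation state. Group 10 minus oxidation state 2 gives a d⁸ configuration. A 4d d⁸ ion has a large crystal-field splitting; square planar leaves the high-energy d_{x²−y²} orbital empty and maximises CFSE. → square planar.
For [FeF3I]^-: Each fluoride is −1; each iodide is −1; balancing the −1 overall charge requires Fe(III). Fe sits in group 8, so the d-electron count is 8 − 3 = 5. A high-spin d⁵ ion has zero CFSE in either geometry, so four ligands adopt the sterically favoured tetrahedral geometry. → tetrahedral.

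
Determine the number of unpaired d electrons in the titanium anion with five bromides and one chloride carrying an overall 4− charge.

Summing ligand charges against the −4 overall charge gives an oxidation state of +2 for titanium.
Group 4 minus oxidation state 2 gives a d² configuration.
In an octahedral field the d² configuration is t₂g²e_g⁰ (only one arrangement possible), giving 2 unpaired electrons.

2 unpaired electrons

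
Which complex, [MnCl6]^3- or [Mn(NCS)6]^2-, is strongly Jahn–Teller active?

[MnCl6]^3-: Ligand charges: each chloride is −1. With an overall charge of −3 the manganese centre must be in the +3 oxidation state. Group 7 minus oxidation state 3 gives a d⁴ configuration. Chloride is a weak-field ligand for a first-row metal, so the complex is high-spin. The t₂g³e_g¹ (high-spin) configuration has an unevenly filled e_g set; the Jahn–Teller theorem predicts a tetragonal distortion (typically axial elongation) to lift the degeneracy.
[Mn(NCS)6]^2-: Ligand charges: each isothiocyanate is −1. With an overall charge of −2 the manganese centre must be in the +4 oxidation state. Manganese is a group-7 element; Mn(IV) is therefore d³. The d³ configuration leaves the e_g set evenly filled (or empty) — no strong Jahn–Teller driving force.

[MnCl6]^3-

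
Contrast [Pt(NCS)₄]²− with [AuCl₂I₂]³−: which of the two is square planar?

For [Pt(NCS)₄]²−: Ligand charges: each isothiocyanate is −1. With an overall charge of −2 the platinum centre must be in the +2 oxidation state. Pt sits in group 10, so the d-electron count is 10 − 2 = 8. A 5d d⁸ ion has a large crystal-field splitting; square planar leaves the high-energy d_{x²−y²} orbital empty and maximises CFSE. → square planar.
For [AuCl₂I₂]³−: Ligand charges: each chloride is −1; each iodide is −1. With an overall charge of −3 the gold centre must be in the +1 oxidation state. Gold is a group-11 element; Au(I) is therefore d¹⁰. A d¹⁰ ion has no crystal-field stabilisation preference between square planar and tetrahedral, so four ligands adopt the sterically favoured tetrahedral geometry. → tetrahedral.

[Pt(NCS)₄]²−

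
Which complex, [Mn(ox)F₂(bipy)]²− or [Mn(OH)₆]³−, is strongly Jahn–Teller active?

[Mn(OH)₆]³−

[Mn(ox)F₂(bipy)]²−: Ligand charges: each oxalate is −2; each fluoride is −1; 2,2′-bipyridine is neutral. With an overall charge of −2 the manganese centre must be in the +2 oxidation state. Manganese is a group-7 element; Mn(II) is therefore d⁵. Fluoride and oxalate are weak-field ligands for a first-row metal, so the complex is high-spin. The d⁵ configuration leaves the e_g set evenly filled (or empty) — no strong Jahn–Teller driving force.
[Mn(OH)₆]³−: Ligand charges: each hydroxide is −1. With an overall charge of −3 the manganese centre must be in the +3 oxidation state. Mn sits in group 7, so the d-electron count is 7 − 3 = 4. Hydroxide is a weak-field ligand for a first-row metal, so the complex is high-spin. The t₂g³e_g¹ (high-spin) configuration has an unevenly filled e_g set; the Jahn–Teller theorem predicts a tetragonal distortion (typically axial elongation) to lift the degeneracy.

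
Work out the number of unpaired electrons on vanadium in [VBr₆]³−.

Summing ligand charges against the −3 overall charge gives an oxidation state of +3 for vanadium.
Vanadium is a group-5 element; V(III) is therefore d².
In an octahedral field the d² configuration is t₂g²e_g⁰ (only one arrangement possible), giving 2 unpaired electrons.

2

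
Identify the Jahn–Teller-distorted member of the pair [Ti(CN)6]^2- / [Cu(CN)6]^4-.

[Cu(CN)6]^4-

[Ti(CN)6]^2-: Each cyanide is −1; balancing the −2 overall charge requires Ti(IV). Group 4 minus oxidation state 4 gives a d⁰ configuration. The d⁰ configuration leaves the e_g set evenly filled (or empty) — no strong Jahn–Teller driving force.
[Cu(CN)6]^4-: Ligand charges: each cyanide is −1. With an overall charge of −4 the copper centre must be in the +2 oxidation state. Group 11 minus oxidation state 2 gives a d⁹ configuration. The t₂g⁶e_g³ configuration has an unevenly filled e_g set; the Jahn–Teller theorem predicts a tetragonal distortion (typically axial elongation) to lift the degeneracy.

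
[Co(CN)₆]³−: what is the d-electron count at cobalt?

Each cyanide is −1; balancing the −3 overall charge requires Co(III).
Co sits in group 9, so the d-electron count is 9 − 3 = 6.

d6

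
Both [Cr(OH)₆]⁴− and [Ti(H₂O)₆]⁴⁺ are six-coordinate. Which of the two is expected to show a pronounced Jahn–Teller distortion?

[Cr(OH)₆]⁴−: Ligand charges: each hydroxide is −1. With an overall charge of −4 the chromium centre must be in the +2 oxidation state. Group 6 minus oxidation state 2 gives a d⁴ configuration. Hydroxide is a weak-field ligand for a first-row metal, so the complex is high-spin. The t₂g³e_g¹ (high-spin) configuration has an unevenly filled e_g set; the Jahn–Teller theorem predicts a tetragonal distortion (typically axial elongation) to lift the degeneracy.
[Ti(H₂O)₆]⁴⁺: Water is neutral; balancing the +4 overall charge requires Ti(IV). Group 4 minus oxidation state 4 gives a d⁰ configuration. The d⁰ configuration leaves the e_g set evenly filled (or empty) — no strong Jahn–Teller driving force.

[Cr(OH)₆]⁴−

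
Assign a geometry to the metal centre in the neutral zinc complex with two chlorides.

linear

Summing ligand charges against the 0 overall charge gives an oxidation state of +2 for zinc.
Group 12 minus oxidation state 2 gives a d¹⁰ configuration.
With 2 monodentate ligands the coordination number is 2.
A d¹⁰ ion with only two ligands adopts a linear arrangement (sp hybridisation; no CFSE preference).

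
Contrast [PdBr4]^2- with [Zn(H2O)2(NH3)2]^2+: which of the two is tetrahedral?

[Zn(H2O)2(NH3)2]^2+

For [PdBr4]^2-: Summing ligand charges against the −2 overall charge gives an oxidation state of +2 for palladium. Group 10 minus oxidation state 2 gives a d⁸ configuration. A 4d d⁸ ion has a large crystal-field splitting; square planar leaves the high-energy d_{x²−y²} orbital empty and maximises CFSE. → square planar.
For [Zn(H2O)2(NH3)2]^2+: Summing ligand charges against the +2 overall charge gives an oxidation state of +2 for zinc. Zn sits in group 12, so the d-electron count is 12 − 2 = 10. A d¹⁰ ion has no crystal-field stabilisation preference between square planar and tetrahedral, so four ligands adopt the sterically favoured tetrahedral geometry. → tetrahedral.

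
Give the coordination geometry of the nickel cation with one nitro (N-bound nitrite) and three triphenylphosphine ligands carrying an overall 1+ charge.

square planar

Ligand charges: each nitro (N-bound nitrite) is −1; triphenylphosphine is neutral. With an overall charge of +1 the nickel centre must be in the +2 oxidation state.
Nickel is a group-10 element; Ni(II) is therefore d⁸.
With 4 monodentate ligands the coordination number is 4.
Nitro (N-bound nitrite) and triphenylphosphine are strong-field ligands (high in the spectrochemical series).
A 3d d⁸ ion with strong-field ligands gains enough CFSE to favour square planar over tetrahedral.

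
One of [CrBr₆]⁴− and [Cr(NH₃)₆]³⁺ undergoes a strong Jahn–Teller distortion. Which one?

[CrBr₆]⁴−: Each bromide is −1; balancing the −4 overall charge requires Cr(II). Chromium is a group-6 element; Cr(II) is therefore d⁴. Bromide is a weak-field ligand for a first-row metal, so the complex is high-spin. The t₂g³e_g¹ (high-spin) configuration has an unevenly filled e_g set; the Jahn–Teller theorem predicts a tetragonal distortion (typically axial elongation) to lift the degeneracy.
[Cr(NH₃)₆]³⁺: Ligand charges: ammonia is neutral. With an overall charge of +3 the chromium centre must be in the +3 oxidation state. Chromium is a group-6 element; Cr(III) is therefore d³. The d³ configuration leaves the e_g set evenly filled (or empty) — no strong Jahn–Teller driving force.

[CrBr₆]⁴−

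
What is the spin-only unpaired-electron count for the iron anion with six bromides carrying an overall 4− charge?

Ligand charges: each bromide is −1. With an overall charge of −4 the iron centre must be in the +2 oxidation state.
Fe sits in group 8, so the d-electron count is 8 − 2 = 6.
The spin state decides the count: Bromide is a weak-field ligand for a first-row metal, so the complex is high-spin.
An octahedral high-spin d⁶ ion is t₂g⁴e_g², giving 4 unpaired electrons.

4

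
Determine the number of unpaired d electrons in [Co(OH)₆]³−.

Summing ligand charges against the −3 overall charge gives an oxidation state of +3 for cobalt.
Co sits in group 9, so the d-electron count is 9 − 3 = 6.
The spin state decides the count: Co(III) has an exceptionally large octahedral splitting and is low-spin with essentially every ligand except fluoride.
An octahedral low-spin d⁶ ion is t₂g⁶e_g⁰, giving 0 unpaired electrons.

0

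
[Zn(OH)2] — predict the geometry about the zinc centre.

linear

Ligand charges: each hydroxide is −1. With an overall charge of 0 the zinc centre must be in the +2 oxidation state.
Zinc is a group-12 element; Zn(II) is therefore d¹⁰.
With 2 monodentate ligands the coordination number is 2.
A d¹⁰ ion with only two ligands adopts a linear arrangement (sp hybridisation; no CFSE preference).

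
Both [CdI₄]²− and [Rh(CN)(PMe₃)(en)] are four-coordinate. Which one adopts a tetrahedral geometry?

For [CdI₄]²−: Summing ligand charges against the −2 overall charge gives an oxidation state of +2 for cadmium. Cd sits in group 12, so the d-electron count is 12 − 2 = 10. A d¹⁰ ion has no crystal-field stabilisation preference between square planar and tetrahedral, so four ligands adopt the sterically favoured tetrahedral geometry. → tetrahedral.
For [Rh(CN)(PMe₃)(en)]: Ligand charges: each cyanide is −1; trimethylphosphine is neutral; ethylenediamine is neutral. With an overall charge of 0 the rhodium centre must be in the +1 oxidation state. Group 9 minus oxidation state 1 gives a d⁸ configuration. A 4d d⁸ ion has a large crystal-field splitting; square planar leaves the high-energy d_{x²−y²} orbital empty and maximises CFSE. → square planar.

[CdI₄]²−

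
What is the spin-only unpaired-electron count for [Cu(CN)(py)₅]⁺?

Summing ligand charges against the +1 overall charge gives an oxidation state of +2 for copper.
Copper is a group-11 element; Cu(II) is therefore d⁹.
In an octahedral field the d⁹ configuration is t₂g⁶e_g³ (only one arrangement possible), giving 1 unpaired electron.

1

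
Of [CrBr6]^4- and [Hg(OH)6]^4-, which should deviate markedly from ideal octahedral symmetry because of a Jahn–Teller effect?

[CrBr6]^4-: Summing ligand charges against the −4 overall charge gives an oxidation state of +2 for chromium. Cr sits in group 6, so the d-electron count is 6 − 2 = 4. Bromide is a weak-field ligand for a first-row metal, so the complex is high-spin. The t₂g³e_g¹ (high-spin) configuration has an unevenly filled e_g set; the Jahn–Teller theorem predicts a tetragonal distortion (typically axial elongation) to lift the degeneracy.
[Hg(OH)6]^4-: Summing ligand charges against the −4 overall charge gives an oxidation state of +2 for mercury. Group 12 minus oxidation state 2 gives a d¹⁰ configuration. The d¹⁰ configuration leaves the e_g set evenly filled (or empty) — no strong Jahn–Teller driving force.

[CrBr6]^4-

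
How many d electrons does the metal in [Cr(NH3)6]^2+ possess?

d4

Ligand charges: ammonia is neutral. With an overall charge of +2 the chromium centre must be in the +2 oxidation state.
Group 6 minus oxidation state 2 gives a d⁴ configuration.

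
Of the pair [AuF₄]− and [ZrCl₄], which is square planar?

For [AuF₄]−: Each fluoride is −1; balancing the −1 overall charge requires Au(III). Gold is a group-11 element; Au(III) is therefore d⁸. A 5d d⁸ ion has a large crystal-field splitting; square planar leaves the high-energy d_{x²−y²} orbital empty and maximises CFSE. → square planar.
For [ZrCl₄]: Each chloride is −1; balancing the 0 overall charge requires Zr(IV). Zirconium is a group-4 element; Zr(IV) is therefore d⁰. A d⁰ ion has no crystal-field stabilisation preference between square planar and tetrahedral, so four ligands adopt the sterically favoured tetrahedral geometry. → tetrahedral.

[AuF₄]−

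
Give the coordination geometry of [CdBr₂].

linear

Each bromide is −1; balancing the 0 overall charge requires Cd(II).
Cadmium is a group-12 element; Cd(II) is therefore d¹⁰.
Coordination number: 2.
A d¹⁰ ion with only two ligands adopts a linear arrangement (sp hybridisation; no CFSE preference).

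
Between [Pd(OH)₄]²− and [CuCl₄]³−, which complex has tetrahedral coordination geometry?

[CuCl₄]³−

For [Pd(OH)₄]²−: Summing ligand charges against the −2 overall charge gives an oxidation state of +2 for palladium. Palladium is a group-10 element; Pd(II) is therefore d⁸. A 4d d⁸ ion has a large crystal-field splitting; square planar leaves the high-energy d_{x²−y²} orbital empty and maximises CFSE. → square planar.
For [CuCl₄]³−: Ligand charges: each chloride is −1. With an overall charge of −3 the copper centre must be in the +1 oxidation state. Group 11 minus oxidation state 1 gives a d¹⁰ configuration. A d¹⁰ ion has no crystal-field stabilisation preference between square planar and tetrahedral, so four ligands adopt the sterically favoured tetrahedral geometry. → tetrahedral.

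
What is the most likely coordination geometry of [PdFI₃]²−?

square planar

Each fluoride is −1; each iodide is −1; balancing the −2 overall charge requires Pd(II).
Pd sits in group 10, so the d-electron count is 10 − 2 = 8.
With 4 monodentate ligands the coordination number is 4.
A 4d d⁸ ion has a large crystal-field splitting; square planar leaves the high-energy d_{x²−y²} orbital empty and maximises CFSE.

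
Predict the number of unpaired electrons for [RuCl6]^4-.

Ligand charges: each chloride is −1. With an overall charge of −4 the ruthenium centre must be in the +2 oxidation state.
Ruthenium is a group-8 element; Ru(II) is therefore d⁶.
The spin state decides the count: a 4d ion has a large Δₒ and is invariably low-spin.
An octahedral low-spin d⁶ ion is t₂g⁶e_g⁰, giving 0 unpaired electrons.

0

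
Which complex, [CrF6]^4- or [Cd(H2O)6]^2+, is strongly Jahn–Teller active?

[CrF6]^4-: Each fluoride is −1; balancing the −4 overall charge requires Cr(II). Chromium is a group-6 element; Cr(II) is therefore d⁴. Fluoride is a weak-field ligand for a first-row metal, so the complex is high-spin. The t₂g³e_g¹ (high-spin) configuration has an unevenly filled e_g set; the Jahn–Teller theorem predicts a tetragonal distortion (typically axial elongation) to lift the degeneracy.
[Cd(H2O)6]^2+: Water is neutral; balancing the +2 overall charge requires Cd(II). Group 12 minus oxidation state 2 gives a d¹⁰ configuration. The d¹⁰ configuration leaves the e_g set evenly filled (or empty) — no strong Jahn–Teller driving force.

[CrF6]^4-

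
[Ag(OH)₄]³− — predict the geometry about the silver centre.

tetrahedral

Each hydroxide is −1; balancing the −3 overall charge requires Ag(I).
Group 11 minus oxidation state 1 gives a d¹⁰ configuration.
Coordination number: 4.
A d¹⁰ ion has no crystal-field stabilisation preference between square planar and tetrahedral, so four ligands adopt the sterically favoured tetrahedral geometry.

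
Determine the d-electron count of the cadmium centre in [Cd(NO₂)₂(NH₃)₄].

d¹⁰

Ligand charges: each nitro (N-bound nitrite) is −1; ammonia is neutral. With an overall charge of 0 the cadmium centre must be in the +2 oxidation state.
Cadmium is a group-12 element; Cd(II) is therefore d¹⁰.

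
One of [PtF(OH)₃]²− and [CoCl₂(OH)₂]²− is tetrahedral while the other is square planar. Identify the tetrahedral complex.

For [PtF(OH)₃]²−: Summing ligand charges against the −2 overall charge gives an oxidation state of +2 for platinum. Pt sits in group 10, so the d-electron count is 10 − 2 = 8. A 5d d⁸ ion has a large crystal-field splitting; square planar leaves the high-energy d_{x²−y²} orbital empty and maximises CFSE. → square planar.
For [CoCl₂(OH)₂]²−: Ligand charges: each chloride is −1; each hydroxide is −1. With an overall charge of −2 the cobalt centre must be in the +2 oxidation state. Co sits in group 9, so the d-electron count is 9 − 2 = 7. For a high-spin 3d d⁷ ion with weak-field ligands the small Δₜ gives little square-planar CFSE advantage, so four ligands adopt the sterically favoured tetrahedral geometry. → tetrahedral.

[CoCl₂(OH)₂]²−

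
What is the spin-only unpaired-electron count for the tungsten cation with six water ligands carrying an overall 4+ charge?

Ligand charges: water is neutral. With an overall charge of +4 the tungsten centre must be in the +4 oxidation state.
Tungsten is a group-6 element; W(IV) is therefore d².
In an octahedral field the d² configuration is t₂g²e_g⁰ (only one arrangement possible), giving 2 unpaired electrons.

2 unpaired electrons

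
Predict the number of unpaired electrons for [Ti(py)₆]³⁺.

1 unpaired electron

Ligand charges: pyridine is neutral. With an overall charge of +3 the titanium centre must be in the +3 oxidation state.
Group 4 minus oxidation state 3 gives a d¹ configuration.
In an octahedral field the d¹ configuration is t₂g¹e_g⁰ (only one arrangement possible), giving 1 unpaired electron.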